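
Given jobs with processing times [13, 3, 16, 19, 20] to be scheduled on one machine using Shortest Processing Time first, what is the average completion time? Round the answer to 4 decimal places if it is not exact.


Sort jobs by processing time (SPT order): [3, 13, 16, 19, 20]
Compute completion times sequentially:
  Job 1: processing = 3, completes at 3
  Job 2: processing = 13, completes at 16
  Job 3: processing = 16, completes at 32
  Job 4: processing = 19, completes at 51
  Job 5: processing = 20, completes at 71
Sum of completion times = 173
Average completion time = 173/5 = 34.6

34.6


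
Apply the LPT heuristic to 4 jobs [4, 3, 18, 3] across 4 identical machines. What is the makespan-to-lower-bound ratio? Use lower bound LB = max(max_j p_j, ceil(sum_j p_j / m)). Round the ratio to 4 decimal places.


LPT order: [18, 4, 3, 3]
Machine loads after assignment: [18, 4, 3, 3]
LPT makespan = 18
Lower bound = max(max_job, ceil(total/4)) = max(18, 7) = 18
Ratio = 18 / 18 = 1.0

1.0


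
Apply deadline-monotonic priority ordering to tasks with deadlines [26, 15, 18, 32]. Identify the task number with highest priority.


Sort tasks by relative deadline (ascending):
  Task 2: deadline = 15
  Task 3: deadline = 18
  Task 1: deadline = 26
  Task 4: deadline = 32
Priority order (highest first): [2, 3, 1, 4]
Highest priority task = 2

2


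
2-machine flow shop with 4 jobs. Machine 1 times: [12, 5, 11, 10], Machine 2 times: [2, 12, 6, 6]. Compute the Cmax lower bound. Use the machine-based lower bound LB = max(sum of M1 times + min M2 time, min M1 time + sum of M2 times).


LB1 = sum(M1 times) + min(M2 times) = 38 + 2 = 40
LB2 = min(M1 times) + sum(M2 times) = 5 + 26 = 31
Lower bound = max(LB1, LB2) = max(40, 31) = 40

40


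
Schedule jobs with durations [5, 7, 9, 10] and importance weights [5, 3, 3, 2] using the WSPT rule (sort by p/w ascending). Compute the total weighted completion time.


Compute p/w ratios and sort ascending (WSPT): [(5, 5), (7, 3), (9, 3), (10, 2)]
Compute weighted completion times:
  Job (p=5,w=5): C=5, w*C=5*5=25
  Job (p=7,w=3): C=12, w*C=3*12=36
  Job (p=9,w=3): C=21, w*C=3*21=63
  Job (p=10,w=2): C=31, w*C=2*31=62
Total weighted completion time = 186

186


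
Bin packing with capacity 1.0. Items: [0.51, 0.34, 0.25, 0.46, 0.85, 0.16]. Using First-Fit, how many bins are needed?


Place items sequentially using First-Fit:
  Item 0.51 -> new Bin 1
  Item 0.34 -> Bin 1 (now 0.85)
  Item 0.25 -> new Bin 2
  Item 0.46 -> Bin 2 (now 0.71)
  Item 0.85 -> new Bin 3
  Item 0.16 -> Bin 2 (now 0.87)
Total bins used = 3

3


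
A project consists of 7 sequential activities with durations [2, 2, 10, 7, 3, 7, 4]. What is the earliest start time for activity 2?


Activity 2 starts after activities 1 through 1 complete.
Predecessor durations: [2]
ES = 2 = 2

2


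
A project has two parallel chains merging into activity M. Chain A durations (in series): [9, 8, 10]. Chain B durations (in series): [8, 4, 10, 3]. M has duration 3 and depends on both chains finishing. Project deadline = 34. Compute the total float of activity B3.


Forward pass: ES(B3) = sum of predecessors on chain B = 12
EF = ES + duration = 12 + 10 = 22
Backward pass: LF(M) = deadline = 34; LS(M) = 34 - 3 = 31
LF(B3) = LS(M) - sum(successors on chain B) = 31 - 3 = 28
LS = LF - duration = 28 - 10 = 18
Total float = LS - ES = 18 - 12 = 6

6


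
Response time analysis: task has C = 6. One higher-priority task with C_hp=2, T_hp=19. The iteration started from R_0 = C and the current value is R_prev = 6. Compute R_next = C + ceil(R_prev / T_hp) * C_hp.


R_next = C + ceil(R_prev / T_hp) * C_hp
ceil(6 / 19) = ceil(0.3158) = 1
Interference = 1 * 2 = 2
R_next = 6 + 2 = 8

8


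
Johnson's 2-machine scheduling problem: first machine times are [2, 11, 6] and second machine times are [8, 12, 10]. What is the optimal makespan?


Apply Johnson's rule:
  Group 1 (a <= b): [(1, 2, 8), (3, 6, 10), (2, 11, 12)]
  Group 2 (a > b): []
Optimal job order: [1, 3, 2]
Schedule:
  Job 1: M1 done at 2, M2 done at 10
  Job 3: M1 done at 8, M2 done at 20
  Job 2: M1 done at 19, M2 done at 32
Makespan = 32

32


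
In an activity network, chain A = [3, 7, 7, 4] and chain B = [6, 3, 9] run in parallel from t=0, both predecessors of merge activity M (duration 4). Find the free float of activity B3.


ES(B3) = sum of predecessors on chain B = 9
EF(B3) = ES + duration = 9 + 9 = 18
Successor of B3 is M. ES(M) = max(sum(A), sum(B)) = max(21, 18) = 21
Free float = ES(successor) - EF(current) = 21 - 18 = 3

3


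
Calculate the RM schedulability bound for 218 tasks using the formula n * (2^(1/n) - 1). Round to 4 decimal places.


Compute 2^(1/218) = 1.0031846344
Subtract 1: 1.0031846344 - 1 = 0.0031846344
Multiply by n: 218 * 0.0031846344 = 0.6942502992
Round to 4 dp: 0.6943

0.6943


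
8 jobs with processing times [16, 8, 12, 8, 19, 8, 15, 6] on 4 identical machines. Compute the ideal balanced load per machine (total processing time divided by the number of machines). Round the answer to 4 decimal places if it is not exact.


Total processing time = 16 + 8 + 12 + 8 + 19 + 8 + 15 + 6 = 92
Number of machines = 4
Ideal balanced load = 92 / 4 = 23.0

23.0


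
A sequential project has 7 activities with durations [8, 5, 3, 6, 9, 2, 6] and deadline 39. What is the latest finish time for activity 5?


LF(activity 5) = deadline - sum of successor durations
Successors: activities 6 through 7 with durations [2, 6]
Sum of successor durations = 8
LF = 39 - 8 = 31

31


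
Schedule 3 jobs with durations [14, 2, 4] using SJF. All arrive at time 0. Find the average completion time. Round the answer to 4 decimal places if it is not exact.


SJF order (ascending): [2, 4, 14]
Completion times:
  Job 1: burst=2, C=2
  Job 2: burst=4, C=6
  Job 3: burst=14, C=20
Average completion = 28/3 = 9.3333

9.3333


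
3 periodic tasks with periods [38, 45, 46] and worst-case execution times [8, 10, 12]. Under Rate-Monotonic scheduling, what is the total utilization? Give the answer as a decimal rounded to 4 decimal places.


Compute individual utilizations (exact fractions):
  Task 1: C/T = 8/38 = 4/19 (approx. 0.2105)
  Task 2: C/T = 10/45 = 2/9 (approx. 0.2222)
  Task 3: C/T = 12/46 = 6/23 (approx. 0.2609)
Total utilization U = 4/19 + 2/9 + 6/23 = 2728/3933
Rounded to 4 decimal places: U = 0.6936
RM (Liu & Layland) bound for 3 tasks = 0.779763; compare with U = 2728/3933 (approx. 0.693618)
U <= bound, so schedulable by RM sufficient condition.

0.6936


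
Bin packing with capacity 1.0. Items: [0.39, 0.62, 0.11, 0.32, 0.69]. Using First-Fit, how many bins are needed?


Place items sequentially using First-Fit:
  Item 0.39 -> new Bin 1
  Item 0.62 -> new Bin 2
  Item 0.11 -> Bin 1 (now 0.5)
  Item 0.32 -> Bin 1 (now 0.82)
  Item 0.69 -> new Bin 3
Total bins used = 3

3


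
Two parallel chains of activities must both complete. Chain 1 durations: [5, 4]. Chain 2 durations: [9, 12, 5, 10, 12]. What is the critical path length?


Path A total = 5 + 4 = 9
Path B total = 9 + 12 + 5 + 10 + 12 = 48
Critical path = longest path = max(9, 48) = 48

48


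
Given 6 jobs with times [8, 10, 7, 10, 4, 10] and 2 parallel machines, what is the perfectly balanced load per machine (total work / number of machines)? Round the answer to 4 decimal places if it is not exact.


Total processing time = 8 + 10 + 7 + 10 + 4 + 10 = 49
Number of machines = 2
Ideal balanced load = 49 / 2 = 24.5

24.5


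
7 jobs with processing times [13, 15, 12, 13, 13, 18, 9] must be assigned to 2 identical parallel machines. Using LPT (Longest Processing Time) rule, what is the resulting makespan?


Sort jobs in decreasing order (LPT): [18, 15, 13, 13, 13, 12, 9]
Assign each job to the least loaded machine:
  Machine 1: jobs [18, 13, 12], load = 43
  Machine 2: jobs [15, 13, 13, 9], load = 50
Makespan = max load = 50

50


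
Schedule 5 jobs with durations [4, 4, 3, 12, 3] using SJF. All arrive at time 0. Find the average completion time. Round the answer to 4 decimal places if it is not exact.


SJF order (ascending): [3, 3, 4, 4, 12]
Completion times:
  Job 1: burst=3, C=3
  Job 2: burst=3, C=6
  Job 3: burst=4, C=10
  Job 4: burst=4, C=14
  Job 5: burst=12, C=26
Average completion = 59/5 = 11.8

11.8


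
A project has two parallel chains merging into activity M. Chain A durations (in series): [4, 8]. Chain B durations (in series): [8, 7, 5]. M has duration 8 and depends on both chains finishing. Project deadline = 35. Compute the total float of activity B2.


Forward pass: ES(B2) = sum of predecessors on chain B = 8
EF = ES + duration = 8 + 7 = 15
Backward pass: LF(M) = deadline = 35; LS(M) = 35 - 8 = 27
LF(B2) = LS(M) - sum(successors on chain B) = 27 - 5 = 22
LS = LF - duration = 22 - 7 = 15
Total float = LS - ES = 15 - 8 = 7

7


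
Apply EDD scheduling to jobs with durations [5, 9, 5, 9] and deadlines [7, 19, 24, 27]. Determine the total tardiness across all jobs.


Sort by due date (EDD order): [(5, 7), (9, 19), (5, 24), (9, 27)]
Compute completion times and tardiness:
  Job 1: p=5, d=7, C=5, tardiness=max(0,5-7)=0
  Job 2: p=9, d=19, C=14, tardiness=max(0,14-19)=0
  Job 3: p=5, d=24, C=19, tardiness=max(0,19-24)=0
  Job 4: p=9, d=27, C=28, tardiness=max(0,28-27)=1
Total tardiness = 1

1


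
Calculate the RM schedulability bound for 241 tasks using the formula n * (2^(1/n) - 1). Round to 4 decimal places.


Compute 2^(1/241) = 1.0028802694
Subtract 1: 1.0028802694 - 1 = 0.0028802694
Multiply by n: 241 * 0.0028802694 = 0.6941449254
Round to 4 dp: 0.6941

0.6941


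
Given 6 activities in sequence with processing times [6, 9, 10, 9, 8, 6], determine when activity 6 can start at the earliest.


Activity 6 starts after activities 1 through 5 complete.
Predecessor durations: [6, 9, 10, 9, 8]
ES = 6 + 9 + 10 + 9 + 8 = 42

42


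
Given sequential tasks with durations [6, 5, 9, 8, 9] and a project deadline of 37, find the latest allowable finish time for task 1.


LF(activity 1) = deadline - sum of successor durations
Successors: activities 2 through 5 with durations [5, 9, 8, 9]
Sum of successor durations = 31
LF = 37 - 31 = 6

6


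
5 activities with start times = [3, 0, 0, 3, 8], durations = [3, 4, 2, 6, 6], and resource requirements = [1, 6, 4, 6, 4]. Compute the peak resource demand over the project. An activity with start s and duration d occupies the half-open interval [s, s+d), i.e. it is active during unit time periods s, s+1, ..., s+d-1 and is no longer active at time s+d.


Each activity i is active on [start_i, start_i + duration_i).
Compute total resource usage per time slot:
  t=0: active resources = [6, 4], total = 10
  t=1: active resources = [6, 4], total = 10
  t=2: active resources = [6], total = 6
  t=3: active resources = [1, 6, 6], total = 13
  t=4: active resources = [1, 6], total = 7
  t=5: active resources = [1, 6], total = 7
  t=6: active resources = [6], total = 6
  t=7: active resources = [6], total = 6
  t=8: active resources = [6, 4], total = 10
  t=9: active resources = [4], total = 4
  t=10: active resources = [4], total = 4
  t=11: active resources = [4], total = 4
  t=12: active resources = [4], total = 4
  t=13: active resources = [4], total = 4
Peak resource demand = 13

13


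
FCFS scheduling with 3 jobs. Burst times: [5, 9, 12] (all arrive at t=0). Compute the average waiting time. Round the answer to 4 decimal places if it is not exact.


FCFS order (as given): [5, 9, 12]
Waiting times:
  Job 1: wait = 0
  Job 2: wait = 5
  Job 3: wait = 14
Sum of waiting times = 19
Average waiting time = 19/3 = 6.3333

6.3333


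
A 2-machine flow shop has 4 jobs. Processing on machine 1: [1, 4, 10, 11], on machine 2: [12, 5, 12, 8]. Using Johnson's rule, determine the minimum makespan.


Apply Johnson's rule:
  Group 1 (a <= b): [(1, 1, 12), (2, 4, 5), (3, 10, 12)]
  Group 2 (a > b): [(4, 11, 8)]
Optimal job order: [1, 2, 3, 4]
Schedule:
  Job 1: M1 done at 1, M2 done at 13
  Job 2: M1 done at 5, M2 done at 18
  Job 3: M1 done at 15, M2 done at 30
  Job 4: M1 done at 26, M2 done at 38
Makespan = 38

38


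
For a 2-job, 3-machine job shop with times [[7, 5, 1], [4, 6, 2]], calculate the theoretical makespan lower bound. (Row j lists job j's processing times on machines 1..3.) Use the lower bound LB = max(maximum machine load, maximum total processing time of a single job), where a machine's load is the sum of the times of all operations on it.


Machine loads:
  Machine 1: 7 + 4 = 11
  Machine 2: 5 + 6 = 11
  Machine 3: 1 + 2 = 3
Max machine load = 11
Job totals:
  Job 1: 13
  Job 2: 12
Max job total = 13
Lower bound = max(11, 13) = 13

13


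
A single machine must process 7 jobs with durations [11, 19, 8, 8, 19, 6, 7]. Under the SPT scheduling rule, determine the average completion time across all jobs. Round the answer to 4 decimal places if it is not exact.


Sort jobs by processing time (SPT order): [6, 7, 8, 8, 11, 19, 19]
Compute completion times sequentially:
  Job 1: processing = 6, completes at 6
  Job 2: processing = 7, completes at 13
  Job 3: processing = 8, completes at 21
  Job 4: processing = 8, completes at 29
  Job 5: processing = 11, completes at 40
  Job 6: processing = 19, completes at 59
  Job 7: processing = 19, completes at 78
Sum of completion times = 246
Average completion time = 246/7 = 35.1429

35.1429


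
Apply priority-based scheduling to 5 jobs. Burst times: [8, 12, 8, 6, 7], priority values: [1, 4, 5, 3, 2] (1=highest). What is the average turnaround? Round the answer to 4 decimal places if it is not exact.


Sort by priority (ascending = highest first):
Order: [(1, 8), (2, 7), (3, 6), (4, 12), (5, 8)]
Completion times:
  Priority 1, burst=8, C=8
  Priority 2, burst=7, C=15
  Priority 3, burst=6, C=21
  Priority 4, burst=12, C=33
  Priority 5, burst=8, C=41
Average turnaround = 118/5 = 23.6

23.6


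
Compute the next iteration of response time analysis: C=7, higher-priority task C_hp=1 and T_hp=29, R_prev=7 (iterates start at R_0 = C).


R_next = C + ceil(R_prev / T_hp) * C_hp
ceil(7 / 29) = ceil(0.2414) = 1
Interference = 1 * 1 = 1
R_next = 7 + 1 = 8

8


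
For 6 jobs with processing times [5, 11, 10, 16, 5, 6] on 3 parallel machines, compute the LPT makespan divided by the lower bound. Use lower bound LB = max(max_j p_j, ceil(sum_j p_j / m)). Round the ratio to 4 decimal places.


LPT order: [16, 11, 10, 6, 5, 5]
Machine loads after assignment: [21, 16, 16]
LPT makespan = 21
Lower bound = max(max_job, ceil(total/3)) = max(16, 18) = 18
Ratio = 21 / 18 = 1.1667

1.1667


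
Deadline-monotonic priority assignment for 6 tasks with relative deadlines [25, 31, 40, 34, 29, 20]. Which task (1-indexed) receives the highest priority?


Sort tasks by relative deadline (ascending):
  Task 6: deadline = 20
  Task 1: deadline = 25
  Task 5: deadline = 29
  Task 2: deadline = 31
  Task 4: deadline = 34
  Task 3: deadline = 40
Priority order (highest first): [6, 1, 5, 2, 4, 3]
Highest priority task = 6

6


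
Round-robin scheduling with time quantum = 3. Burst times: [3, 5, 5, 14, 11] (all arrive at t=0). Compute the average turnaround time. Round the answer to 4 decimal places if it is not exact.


Time quantum = 3
Execution trace:
  J1 runs 3 units, time = 3
  J2 runs 3 units, time = 6
  J3 runs 3 units, time = 9
  J4 runs 3 units, time = 12
  J5 runs 3 units, time = 15
  J2 runs 2 units, time = 17
  J3 runs 2 units, time = 19
  J4 runs 3 units, time = 22
  J5 runs 3 units, time = 25
  J4 runs 3 units, time = 28
  J5 runs 3 units, time = 31
  J4 runs 3 units, time = 34
  J5 runs 2 units, time = 36
  J4 runs 2 units, time = 38
Finish times: [3, 17, 19, 38, 36]
Average turnaround = 113/5 = 22.6

22.6


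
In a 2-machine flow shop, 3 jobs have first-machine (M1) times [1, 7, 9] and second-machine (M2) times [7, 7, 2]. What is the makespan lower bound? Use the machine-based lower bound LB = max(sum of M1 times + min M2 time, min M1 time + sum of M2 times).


LB1 = sum(M1 times) + min(M2 times) = 17 + 2 = 19
LB2 = min(M1 times) + sum(M2 times) = 1 + 16 = 17
Lower bound = max(LB1, LB2) = max(19, 17) = 19

19


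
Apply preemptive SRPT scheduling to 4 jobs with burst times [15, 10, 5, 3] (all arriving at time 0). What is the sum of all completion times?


Since all jobs arrive at t=0, SRPT equals SPT ordering.
SPT order: [3, 5, 10, 15]
Completion times:
  Job 1: p=3, C=3
  Job 2: p=5, C=8
  Job 3: p=10, C=18
  Job 4: p=15, C=33
Total completion time = 3 + 8 + 18 + 33 = 62

62


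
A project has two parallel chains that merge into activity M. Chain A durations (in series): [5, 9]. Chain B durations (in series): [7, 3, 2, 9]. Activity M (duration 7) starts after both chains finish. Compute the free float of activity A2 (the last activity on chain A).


ES(A2) = sum of predecessors on chain A = 5
EF(A2) = ES + duration = 5 + 9 = 14
Successor of A2 is M. ES(M) = max(sum(A), sum(B)) = max(14, 21) = 21
Free float = ES(successor) - EF(current) = 21 - 14 = 7

7


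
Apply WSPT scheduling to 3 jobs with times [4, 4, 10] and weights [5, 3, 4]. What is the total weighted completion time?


Compute p/w ratios and sort ascending (WSPT): [(4, 5), (4, 3), (10, 4)]
Compute weighted completion times:
  Job (p=4,w=5): C=4, w*C=5*4=20
  Job (p=4,w=3): C=8, w*C=3*8=24
  Job (p=10,w=4): C=18, w*C=4*18=72
Total weighted completion time = 116

116


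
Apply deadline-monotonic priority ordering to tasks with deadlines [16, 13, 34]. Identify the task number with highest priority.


Sort tasks by relative deadline (ascending):
  Task 2: deadline = 13
  Task 1: deadline = 16
  Task 3: deadline = 34
Priority order (highest first): [2, 1, 3]
Highest priority task = 2

2


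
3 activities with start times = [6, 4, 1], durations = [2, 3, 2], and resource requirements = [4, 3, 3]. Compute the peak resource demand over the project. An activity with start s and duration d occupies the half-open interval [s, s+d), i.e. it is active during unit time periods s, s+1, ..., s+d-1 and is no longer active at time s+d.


Each activity i is active on [start_i, start_i + duration_i).
Compute total resource usage per time slot:
  t=0: active resources = [], total = 0
  t=1: active resources = [3], total = 3
  t=2: active resources = [3], total = 3
  t=3: active resources = [], total = 0
  t=4: active resources = [3], total = 3
  t=5: active resources = [3], total = 3
  t=6: active resources = [4, 3], total = 7
  t=7: active resources = [4], total = 4
Peak resource demand = 7

7


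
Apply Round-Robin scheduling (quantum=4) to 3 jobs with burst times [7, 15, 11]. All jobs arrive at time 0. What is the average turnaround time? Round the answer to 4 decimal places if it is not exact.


Time quantum = 4
Execution trace:
  J1 runs 4 units, time = 4
  J2 runs 4 units, time = 8
  J3 runs 4 units, time = 12
  J1 runs 3 units, time = 15
  J2 runs 4 units, time = 19
  J3 runs 4 units, time = 23
  J2 runs 4 units, time = 27
  J3 runs 3 units, time = 30
  J2 runs 3 units, time = 33
Finish times: [15, 33, 30]
Average turnaround = 78/3 = 26.0

26.0


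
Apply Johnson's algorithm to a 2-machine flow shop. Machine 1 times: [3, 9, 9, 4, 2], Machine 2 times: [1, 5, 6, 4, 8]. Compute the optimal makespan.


Apply Johnson's rule:
  Group 1 (a <= b): [(5, 2, 8), (4, 4, 4)]
  Group 2 (a > b): [(3, 9, 6), (2, 9, 5), (1, 3, 1)]
Optimal job order: [5, 4, 3, 2, 1]
Schedule:
  Job 5: M1 done at 2, M2 done at 10
  Job 4: M1 done at 6, M2 done at 14
  Job 3: M1 done at 15, M2 done at 21
  Job 2: M1 done at 24, M2 done at 29
  Job 1: M1 done at 27, M2 done at 30
Makespan = 30

30


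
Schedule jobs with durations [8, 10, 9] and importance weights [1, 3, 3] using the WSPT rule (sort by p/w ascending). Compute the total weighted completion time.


Compute p/w ratios and sort ascending (WSPT): [(9, 3), (10, 3), (8, 1)]
Compute weighted completion times:
  Job (p=9,w=3): C=9, w*C=3*9=27
  Job (p=10,w=3): C=19, w*C=3*19=57
  Job (p=8,w=1): C=27, w*C=1*27=27
Total weighted completion time = 111

111


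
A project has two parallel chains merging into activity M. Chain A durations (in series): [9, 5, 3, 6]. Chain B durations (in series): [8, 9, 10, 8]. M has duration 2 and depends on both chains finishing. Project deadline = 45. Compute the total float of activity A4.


Forward pass: ES(A4) = sum of predecessors on chain A = 17
EF = ES + duration = 17 + 6 = 23
Backward pass: LF(M) = deadline = 45; LS(M) = 45 - 2 = 43
LF(A4) = LS(M) - sum(successors on chain A) = 43 - 0 = 43
LS = LF - duration = 43 - 6 = 37
Total float = LS - ES = 37 - 17 = 20

20


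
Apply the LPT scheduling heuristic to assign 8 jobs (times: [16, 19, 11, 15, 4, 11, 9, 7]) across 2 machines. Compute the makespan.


Sort jobs in decreasing order (LPT): [19, 16, 15, 11, 11, 9, 7, 4]
Assign each job to the least loaded machine:
  Machine 1: jobs [19, 11, 11, 4], load = 45
  Machine 2: jobs [16, 15, 9, 7], load = 47
Makespan = max load = 47

47


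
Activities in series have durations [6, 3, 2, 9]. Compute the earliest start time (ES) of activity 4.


Activity 4 starts after activities 1 through 3 complete.
Predecessor durations: [6, 3, 2]
ES = 6 + 3 + 2 = 11

11


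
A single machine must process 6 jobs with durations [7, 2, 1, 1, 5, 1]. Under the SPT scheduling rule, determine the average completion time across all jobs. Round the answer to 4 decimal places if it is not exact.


Sort jobs by processing time (SPT order): [1, 1, 1, 2, 5, 7]
Compute completion times sequentially:
  Job 1: processing = 1, completes at 1
  Job 2: processing = 1, completes at 2
  Job 3: processing = 1, completes at 3
  Job 4: processing = 2, completes at 5
  Job 5: processing = 5, completes at 10
  Job 6: processing = 7, completes at 17
Sum of completion times = 38
Average completion time = 38/6 = 6.3333

6.3333


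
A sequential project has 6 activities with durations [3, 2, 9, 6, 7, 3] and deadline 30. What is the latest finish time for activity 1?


LF(activity 1) = deadline - sum of successor durations
Successors: activities 2 through 6 with durations [2, 9, 6, 7, 3]
Sum of successor durations = 27
LF = 30 - 27 = 3

3


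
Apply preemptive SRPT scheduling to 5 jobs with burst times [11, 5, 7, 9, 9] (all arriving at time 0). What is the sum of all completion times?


Since all jobs arrive at t=0, SRPT equals SPT ordering.
SPT order: [5, 7, 9, 9, 11]
Completion times:
  Job 1: p=5, C=5
  Job 2: p=7, C=12
  Job 3: p=9, C=21
  Job 4: p=9, C=30
  Job 5: p=11, C=41
Total completion time = 5 + 12 + 21 + 30 + 41 = 109

109


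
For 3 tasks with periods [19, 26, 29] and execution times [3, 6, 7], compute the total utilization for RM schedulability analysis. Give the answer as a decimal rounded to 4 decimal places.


Compute individual utilizations (exact fractions):
  Task 1: C/T = 3/19 (approx. 0.1579)
  Task 2: C/T = 6/26 = 3/13 (approx. 0.2308)
  Task 3: C/T = 7/29 (approx. 0.2414)
Total utilization U = 3/19 + 3/13 + 7/29 = 4513/7163
Rounded to 4 decimal places: U = 0.6300
RM (Liu & Layland) bound for 3 tasks = 0.779763; compare with U = 4513/7163 (approx. 0.630043)
U <= bound, so schedulable by RM sufficient condition.

0.6300


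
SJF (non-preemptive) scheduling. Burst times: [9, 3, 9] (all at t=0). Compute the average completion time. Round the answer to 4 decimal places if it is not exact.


SJF order (ascending): [3, 9, 9]
Completion times:
  Job 1: burst=3, C=3
  Job 2: burst=9, C=12
  Job 3: burst=9, C=21
Average completion = 36/3 = 12.0

12.0


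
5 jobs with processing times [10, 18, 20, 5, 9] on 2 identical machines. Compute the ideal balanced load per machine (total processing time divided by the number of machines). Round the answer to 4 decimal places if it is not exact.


Total processing time = 10 + 18 + 20 + 5 + 9 = 62
Number of machines = 2
Ideal balanced load = 62 / 2 = 31.0

31.0


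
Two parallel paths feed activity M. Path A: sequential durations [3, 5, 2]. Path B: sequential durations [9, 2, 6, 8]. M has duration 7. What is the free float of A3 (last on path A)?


ES(A3) = sum of predecessors on chain A = 8
EF(A3) = ES + duration = 8 + 2 = 10
Successor of A3 is M. ES(M) = max(sum(A), sum(B)) = max(10, 25) = 25
Free float = ES(successor) - EF(current) = 25 - 10 = 15

15


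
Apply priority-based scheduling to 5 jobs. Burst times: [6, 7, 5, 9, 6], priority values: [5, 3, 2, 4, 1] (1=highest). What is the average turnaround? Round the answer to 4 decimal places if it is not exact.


Sort by priority (ascending = highest first):
Order: [(1, 6), (2, 5), (3, 7), (4, 9), (5, 6)]
Completion times:
  Priority 1, burst=6, C=6
  Priority 2, burst=5, C=11
  Priority 3, burst=7, C=18
  Priority 4, burst=9, C=27
  Priority 5, burst=6, C=33
Average turnaround = 95/5 = 19.0

19.0


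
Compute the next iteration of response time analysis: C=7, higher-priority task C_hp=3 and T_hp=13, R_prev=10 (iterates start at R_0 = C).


R_next = C + ceil(R_prev / T_hp) * C_hp
ceil(10 / 13) = ceil(0.7692) = 1
Interference = 1 * 3 = 3
R_next = 7 + 3 = 10
R_next = R_prev, so the iteration has converged (response time = 10).

10


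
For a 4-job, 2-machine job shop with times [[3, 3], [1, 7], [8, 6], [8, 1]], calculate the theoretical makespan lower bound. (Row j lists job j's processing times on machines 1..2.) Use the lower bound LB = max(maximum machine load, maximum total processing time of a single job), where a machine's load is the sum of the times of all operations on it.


Machine loads:
  Machine 1: 3 + 1 + 8 + 8 = 20
  Machine 2: 3 + 7 + 6 + 1 = 17
Max machine load = 20
Job totals:
  Job 1: 6
  Job 2: 8
  Job 3: 14
  Job 4: 9
Max job total = 14
Lower bound = max(20, 14) = 20

20


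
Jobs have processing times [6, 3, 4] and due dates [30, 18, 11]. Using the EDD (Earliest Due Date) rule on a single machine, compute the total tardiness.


Sort by due date (EDD order): [(4, 11), (3, 18), (6, 30)]
Compute completion times and tardiness:
  Job 1: p=4, d=11, C=4, tardiness=max(0,4-11)=0
  Job 2: p=3, d=18, C=7, tardiness=max(0,7-18)=0
  Job 3: p=6, d=30, C=13, tardiness=max(0,13-30)=0
Total tardiness = 0

0


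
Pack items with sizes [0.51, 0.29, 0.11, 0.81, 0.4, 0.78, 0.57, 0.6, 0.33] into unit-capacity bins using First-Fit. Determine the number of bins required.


Place items sequentially using First-Fit:
  Item 0.51 -> new Bin 1
  Item 0.29 -> Bin 1 (now 0.8)
  Item 0.11 -> Bin 1 (now 0.91)
  Item 0.81 -> new Bin 2
  Item 0.4 -> new Bin 3
  Item 0.78 -> new Bin 4
  Item 0.57 -> Bin 3 (now 0.97)
  Item 0.6 -> new Bin 5
  Item 0.33 -> Bin 5 (now 0.93)
Total bins used = 5

5


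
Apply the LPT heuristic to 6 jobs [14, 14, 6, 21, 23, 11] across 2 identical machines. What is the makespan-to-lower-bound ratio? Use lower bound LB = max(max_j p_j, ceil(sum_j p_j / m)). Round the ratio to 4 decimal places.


LPT order: [23, 21, 14, 14, 11, 6]
Machine loads after assignment: [43, 46]
LPT makespan = 46
Lower bound = max(max_job, ceil(total/2)) = max(23, 45) = 45
Ratio = 46 / 45 = 1.0222

1.0222


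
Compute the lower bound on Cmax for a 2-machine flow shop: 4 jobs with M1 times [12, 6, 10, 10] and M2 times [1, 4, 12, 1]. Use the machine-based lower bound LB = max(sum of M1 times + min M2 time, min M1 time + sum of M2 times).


LB1 = sum(M1 times) + min(M2 times) = 38 + 1 = 39
LB2 = min(M1 times) + sum(M2 times) = 6 + 18 = 24
Lower bound = max(LB1, LB2) = max(39, 24) = 39

39


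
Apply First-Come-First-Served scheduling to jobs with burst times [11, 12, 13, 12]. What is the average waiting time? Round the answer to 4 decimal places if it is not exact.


FCFS order (as given): [11, 12, 13, 12]
Waiting times:
  Job 1: wait = 0
  Job 2: wait = 11
  Job 3: wait = 23
  Job 4: wait = 36
Sum of waiting times = 70
Average waiting time = 70/4 = 17.5

17.5


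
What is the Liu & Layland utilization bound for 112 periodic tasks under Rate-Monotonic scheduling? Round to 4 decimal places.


Compute 2^(1/112) = 1.0062080044
Subtract 1: 1.0062080044 - 1 = 0.0062080044
Multiply by n: 112 * 0.0062080044 = 0.6952964928
Round to 4 dp: 0.6953

0.6953


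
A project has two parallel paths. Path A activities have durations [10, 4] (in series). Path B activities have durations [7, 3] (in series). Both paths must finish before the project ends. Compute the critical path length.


Path A total = 10 + 4 = 14
Path B total = 7 + 3 = 10
Critical path = longest path = max(14, 10) = 14

14


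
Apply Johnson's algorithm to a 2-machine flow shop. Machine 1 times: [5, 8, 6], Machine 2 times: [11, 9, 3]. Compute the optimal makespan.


Apply Johnson's rule:
  Group 1 (a <= b): [(1, 5, 11), (2, 8, 9)]
  Group 2 (a > b): [(3, 6, 3)]
Optimal job order: [1, 2, 3]
Schedule:
  Job 1: M1 done at 5, M2 done at 16
  Job 2: M1 done at 13, M2 done at 25
  Job 3: M1 done at 19, M2 done at 28
Makespan = 28

28


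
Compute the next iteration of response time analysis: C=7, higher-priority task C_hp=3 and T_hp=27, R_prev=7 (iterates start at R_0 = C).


R_next = C + ceil(R_prev / T_hp) * C_hp
ceil(7 / 27) = ceil(0.2593) = 1
Interference = 1 * 3 = 3
R_next = 7 + 3 = 10

10


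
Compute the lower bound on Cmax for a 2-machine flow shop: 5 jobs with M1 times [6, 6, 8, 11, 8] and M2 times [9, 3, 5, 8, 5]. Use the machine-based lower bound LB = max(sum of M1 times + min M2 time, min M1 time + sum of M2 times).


LB1 = sum(M1 times) + min(M2 times) = 39 + 3 = 42
LB2 = min(M1 times) + sum(M2 times) = 6 + 30 = 36
Lower bound = max(LB1, LB2) = max(42, 36) = 42

42


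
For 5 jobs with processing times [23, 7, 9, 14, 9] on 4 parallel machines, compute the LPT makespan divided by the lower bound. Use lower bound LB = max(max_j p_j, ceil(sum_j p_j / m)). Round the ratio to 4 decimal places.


LPT order: [23, 14, 9, 9, 7]
Machine loads after assignment: [23, 14, 16, 9]
LPT makespan = 23
Lower bound = max(max_job, ceil(total/4)) = max(23, 16) = 23
Ratio = 23 / 23 = 1.0

1.0


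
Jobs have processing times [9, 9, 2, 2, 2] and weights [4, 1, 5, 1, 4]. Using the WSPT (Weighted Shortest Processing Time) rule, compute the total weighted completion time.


Compute p/w ratios and sort ascending (WSPT): [(2, 5), (2, 4), (2, 1), (9, 4), (9, 1)]
Compute weighted completion times:
  Job (p=2,w=5): C=2, w*C=5*2=10
  Job (p=2,w=4): C=4, w*C=4*4=16
  Job (p=2,w=1): C=6, w*C=1*6=6
  Job (p=9,w=4): C=15, w*C=4*15=60
  Job (p=9,w=1): C=24, w*C=1*24=24
Total weighted completion time = 116

116


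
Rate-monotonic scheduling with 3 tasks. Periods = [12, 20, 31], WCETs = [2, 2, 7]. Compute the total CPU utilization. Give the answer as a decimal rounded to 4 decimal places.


Compute individual utilizations (exact fractions):
  Task 1: C/T = 2/12 = 1/6 (approx. 0.1667)
  Task 2: C/T = 2/20 = 1/10 (approx. 0.1)
  Task 3: C/T = 7/31 (approx. 0.2258)
Total utilization U = 1/6 + 1/10 + 7/31 = 229/465
Rounded to 4 decimal places: U = 0.4925
RM (Liu & Layland) bound for 3 tasks = 0.779763; compare with U = 229/465 (approx. 0.492473)
U <= bound, so schedulable by RM sufficient condition.

0.4925


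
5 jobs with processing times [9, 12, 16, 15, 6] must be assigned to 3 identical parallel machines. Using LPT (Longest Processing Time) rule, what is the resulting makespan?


Sort jobs in decreasing order (LPT): [16, 15, 12, 9, 6]
Assign each job to the least loaded machine:
  Machine 1: jobs [16], load = 16
  Machine 2: jobs [15, 6], load = 21
  Machine 3: jobs [12, 9], load = 21
Makespan = max load = 21

21


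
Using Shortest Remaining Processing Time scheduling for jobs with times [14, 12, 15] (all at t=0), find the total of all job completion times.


Since all jobs arrive at t=0, SRPT equals SPT ordering.
SPT order: [12, 14, 15]
Completion times:
  Job 1: p=12, C=12
  Job 2: p=14, C=26
  Job 3: p=15, C=41
Total completion time = 12 + 26 + 41 = 79

79


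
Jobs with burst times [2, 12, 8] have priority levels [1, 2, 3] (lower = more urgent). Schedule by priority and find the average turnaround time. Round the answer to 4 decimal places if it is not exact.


Sort by priority (ascending = highest first):
Order: [(1, 2), (2, 12), (3, 8)]
Completion times:
  Priority 1, burst=2, C=2
  Priority 2, burst=12, C=14
  Priority 3, burst=8, C=22
Average turnaround = 38/3 = 12.6667

12.6667


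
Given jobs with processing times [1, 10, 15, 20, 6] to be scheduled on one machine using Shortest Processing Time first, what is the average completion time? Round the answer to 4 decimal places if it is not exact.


Sort jobs by processing time (SPT order): [1, 6, 10, 15, 20]
Compute completion times sequentially:
  Job 1: processing = 1, completes at 1
  Job 2: processing = 6, completes at 7
  Job 3: processing = 10, completes at 17
  Job 4: processing = 15, completes at 32
  Job 5: processing = 20, completes at 52
Sum of completion times = 109
Average completion time = 109/5 = 21.8

21.8


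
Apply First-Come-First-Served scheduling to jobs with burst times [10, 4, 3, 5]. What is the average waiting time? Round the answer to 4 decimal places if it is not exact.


FCFS order (as given): [10, 4, 3, 5]
Waiting times:
  Job 1: wait = 0
  Job 2: wait = 10
  Job 3: wait = 14
  Job 4: wait = 17
Sum of waiting times = 41
Average waiting time = 41/4 = 10.25

10.25


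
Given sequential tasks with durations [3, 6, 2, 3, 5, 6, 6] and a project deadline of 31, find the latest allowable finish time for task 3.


LF(activity 3) = deadline - sum of successor durations
Successors: activities 4 through 7 with durations [3, 5, 6, 6]
Sum of successor durations = 20
LF = 31 - 20 = 11

11


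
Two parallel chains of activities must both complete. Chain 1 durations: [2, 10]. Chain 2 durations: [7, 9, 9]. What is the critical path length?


Path A total = 2 + 10 = 12
Path B total = 7 + 9 + 9 = 25
Critical path = longest path = max(12, 25) = 25

25


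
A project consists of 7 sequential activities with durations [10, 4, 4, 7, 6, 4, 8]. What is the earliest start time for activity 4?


Activity 4 starts after activities 1 through 3 complete.
Predecessor durations: [10, 4, 4]
ES = 10 + 4 + 4 = 18

18


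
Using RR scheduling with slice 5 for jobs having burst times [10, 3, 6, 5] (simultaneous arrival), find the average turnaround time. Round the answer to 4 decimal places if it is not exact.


Time quantum = 5
Execution trace:
  J1 runs 5 units, time = 5
  J2 runs 3 units, time = 8
  J3 runs 5 units, time = 13
  J4 runs 5 units, time = 18
  J1 runs 5 units, time = 23
  J3 runs 1 units, time = 24
Finish times: [23, 8, 24, 18]
Average turnaround = 73/4 = 18.25

18.25


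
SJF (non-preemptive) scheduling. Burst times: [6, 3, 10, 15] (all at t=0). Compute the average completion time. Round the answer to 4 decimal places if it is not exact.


SJF order (ascending): [3, 6, 10, 15]
Completion times:
  Job 1: burst=3, C=3
  Job 2: burst=6, C=9
  Job 3: burst=10, C=19
  Job 4: burst=15, C=34
Average completion = 65/4 = 16.25

16.25


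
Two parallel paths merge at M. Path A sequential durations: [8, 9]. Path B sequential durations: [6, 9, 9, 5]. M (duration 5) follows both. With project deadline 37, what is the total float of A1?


Forward pass: ES(A1) = sum of predecessors on chain A = 0
EF = ES + duration = 0 + 8 = 8
Backward pass: LF(M) = deadline = 37; LS(M) = 37 - 5 = 32
LF(A1) = LS(M) - sum(successors on chain A) = 32 - 9 = 23
LS = LF - duration = 23 - 8 = 15
Total float = LS - ES = 15 - 0 = 15

15


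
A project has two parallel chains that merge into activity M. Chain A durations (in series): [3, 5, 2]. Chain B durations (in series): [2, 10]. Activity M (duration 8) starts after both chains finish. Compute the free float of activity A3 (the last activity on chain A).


ES(A3) = sum of predecessors on chain A = 8
EF(A3) = ES + duration = 8 + 2 = 10
Successor of A3 is M. ES(M) = max(sum(A), sum(B)) = max(10, 12) = 12
Free float = ES(successor) - EF(current) = 12 - 10 = 2

2


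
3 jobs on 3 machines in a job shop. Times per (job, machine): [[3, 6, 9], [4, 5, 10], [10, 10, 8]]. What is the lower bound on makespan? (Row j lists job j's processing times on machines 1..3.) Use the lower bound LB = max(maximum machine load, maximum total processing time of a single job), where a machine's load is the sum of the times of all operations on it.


Machine loads:
  Machine 1: 3 + 4 + 10 = 17
  Machine 2: 6 + 5 + 10 = 21
  Machine 3: 9 + 10 + 8 = 27
Max machine load = 27
Job totals:
  Job 1: 18
  Job 2: 19
  Job 3: 28
Max job total = 28
Lower bound = max(27, 28) = 28

28


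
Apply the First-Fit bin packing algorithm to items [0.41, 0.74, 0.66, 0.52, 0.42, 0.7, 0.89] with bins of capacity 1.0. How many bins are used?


Place items sequentially using First-Fit:
  Item 0.41 -> new Bin 1
  Item 0.74 -> new Bin 2
  Item 0.66 -> new Bin 3
  Item 0.52 -> Bin 1 (now 0.93)
  Item 0.42 -> new Bin 4
  Item 0.7 -> new Bin 5
  Item 0.89 -> new Bin 6
Total bins used = 6

6


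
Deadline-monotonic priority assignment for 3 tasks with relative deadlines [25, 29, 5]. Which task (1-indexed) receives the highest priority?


Sort tasks by relative deadline (ascending):
  Task 3: deadline = 5
  Task 1: deadline = 25
  Task 2: deadline = 29
Priority order (highest first): [3, 1, 2]
Highest priority task = 3

3


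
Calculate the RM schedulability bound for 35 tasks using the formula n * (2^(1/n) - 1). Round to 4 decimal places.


Compute 2^(1/35) = 1.0200016094
Subtract 1: 1.0200016094 - 1 = 0.0200016094
Multiply by n: 35 * 0.0200016094 = 0.7000563290
Round to 4 dp: 0.7001

0.7001


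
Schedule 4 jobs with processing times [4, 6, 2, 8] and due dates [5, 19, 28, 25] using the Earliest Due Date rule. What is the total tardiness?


Sort by due date (EDD order): [(4, 5), (6, 19), (8, 25), (2, 28)]
Compute completion times and tardiness:
  Job 1: p=4, d=5, C=4, tardiness=max(0,4-5)=0
  Job 2: p=6, d=19, C=10, tardiness=max(0,10-19)=0
  Job 3: p=8, d=25, C=18, tardiness=max(0,18-25)=0
  Job 4: p=2, d=28, C=20, tardiness=max(0,20-28)=0
Total tardiness = 0

0


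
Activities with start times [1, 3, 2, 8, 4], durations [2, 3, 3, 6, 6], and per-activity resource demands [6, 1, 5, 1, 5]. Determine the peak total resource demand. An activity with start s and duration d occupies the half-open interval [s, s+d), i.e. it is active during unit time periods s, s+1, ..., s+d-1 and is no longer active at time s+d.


Each activity i is active on [start_i, start_i + duration_i).
Compute total resource usage per time slot:
  t=0: active resources = [], total = 0
  t=1: active resources = [6], total = 6
  t=2: active resources = [6, 5], total = 11
  t=3: active resources = [1, 5], total = 6
  t=4: active resources = [1, 5, 5], total = 11
  t=5: active resources = [1, 5], total = 6
  t=6: active resources = [5], total = 5
  t=7: active resources = [5], total = 5
  t=8: active resources = [1, 5], total = 6
  t=9: active resources = [1, 5], total = 6
  t=10: active resources = [1], total = 1
  t=11: active resources = [1], total = 1
  t=12: active resources = [1], total = 1
  t=13: active resources = [1], total = 1
Peak resource demand = 11

11


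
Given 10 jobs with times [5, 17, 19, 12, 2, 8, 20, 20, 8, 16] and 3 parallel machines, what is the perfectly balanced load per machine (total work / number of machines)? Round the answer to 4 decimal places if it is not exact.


Total processing time = 5 + 17 + 19 + 12 + 2 + 8 + 20 + 20 + 8 + 16 = 127
Number of machines = 3
Ideal balanced load = 127 / 3 = 42.3333

42.3333


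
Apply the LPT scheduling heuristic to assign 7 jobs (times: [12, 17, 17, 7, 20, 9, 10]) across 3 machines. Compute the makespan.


Sort jobs in decreasing order (LPT): [20, 17, 17, 12, 10, 9, 7]
Assign each job to the least loaded machine:
  Machine 1: jobs [20, 9], load = 29
  Machine 2: jobs [17, 12], load = 29
  Machine 3: jobs [17, 10, 7], load = 34
Makespan = max load = 34

34


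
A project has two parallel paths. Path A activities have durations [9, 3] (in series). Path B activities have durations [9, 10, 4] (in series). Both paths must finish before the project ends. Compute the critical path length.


Path A total = 9 + 3 = 12
Path B total = 9 + 10 + 4 = 23
Critical path = longest path = max(12, 23) = 23

23
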